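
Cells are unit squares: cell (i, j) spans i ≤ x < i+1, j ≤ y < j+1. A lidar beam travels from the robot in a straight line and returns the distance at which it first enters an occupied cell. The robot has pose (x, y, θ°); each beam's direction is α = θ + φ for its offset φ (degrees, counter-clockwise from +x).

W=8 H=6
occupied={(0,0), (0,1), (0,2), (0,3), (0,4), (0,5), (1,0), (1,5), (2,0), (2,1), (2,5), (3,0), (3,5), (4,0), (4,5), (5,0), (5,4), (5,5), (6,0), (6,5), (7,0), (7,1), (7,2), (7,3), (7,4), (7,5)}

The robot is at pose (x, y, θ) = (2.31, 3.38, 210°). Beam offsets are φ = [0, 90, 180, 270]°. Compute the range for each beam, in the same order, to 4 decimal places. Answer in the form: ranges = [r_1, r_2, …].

ranges = [1.5127, 2.7482, 3.1061, 1.8706]

beam 1: φ=0°, α=210°
  d=(-0.8660,-0.5000)  start (2,3)  tX=0.3580 tY=0.7600  stride 1/|dx|=1.1547 1/|dy|=2.0000
    cross x-line → (1,3), t=0.3580
    cross y-line → (1,2), t=0.7600
    cross x-line → (0,2), t=1.5127 (wall)
  → r_1 = 1.5127
beam 2: φ=90°, α=300°
  d=(0.5000,-0.8660)  start (2,3)  tX=1.3800 tY=0.4388  stride 1/|dx|=2.0000 1/|dy|=1.1547
    cross y-line → (2,2), t=0.4388
    cross x-line → (3,2), t=1.3800
    cross y-line → (3,1), t=1.5935
    cross y-line → (3,0), t=2.7482 (wall)
  → r_2 = 2.7482
beam 3: φ=180°, α=30°
  d=(0.8660,0.5000)  start (2,3)  tX=0.7967 tY=1.2400  stride 1/|dx|=1.1547 1/|dy|=2.0000
    cross x-line → (3,3), t=0.7967
    cross y-line → (3,4), t=1.2400
    cross x-line → (4,4), t=1.9514
    cross x-line → (5,4), t=3.1061 (wall)
  → r_3 = 3.1061
beam 4: φ=270°, α=120°
  d=(-0.5000,0.8660)  start (2,3)  tX=0.6200 tY=0.7159  stride 1/|dx|=2.0000 1/|dy|=1.1547
    cross x-line → (1,3), t=0.6200
    cross y-line → (1,4), t=0.7159
    cross y-line → (1,5), t=1.8706 (wall)
  → r_4 = 1.8706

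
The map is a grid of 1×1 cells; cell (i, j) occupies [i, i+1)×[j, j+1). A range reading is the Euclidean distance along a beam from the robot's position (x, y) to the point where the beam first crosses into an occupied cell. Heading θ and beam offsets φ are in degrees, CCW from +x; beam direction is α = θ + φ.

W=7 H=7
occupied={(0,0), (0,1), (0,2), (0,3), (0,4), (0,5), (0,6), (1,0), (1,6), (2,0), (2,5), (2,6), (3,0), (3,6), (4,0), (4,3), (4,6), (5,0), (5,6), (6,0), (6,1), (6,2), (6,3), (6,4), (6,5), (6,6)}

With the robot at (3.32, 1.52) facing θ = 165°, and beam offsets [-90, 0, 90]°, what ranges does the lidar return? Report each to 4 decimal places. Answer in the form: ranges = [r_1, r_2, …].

ranges = [4.6380, 2.4018, 0.5383]

beam 1: φ=-90°, α=75°
  cosα=0.2588 sinα=0.9659 | (3,1) | tMaxX 2.6273 tMaxY 0.4969 | tΔX 3.8637 tΔY 1.0353
    t=0.4969 [y] (3,2)
    t=1.5322 [y] (3,3)
    t=2.5675 [y] (3,4)
    t=2.6273 [x] (4,4)
    t=3.6028 [y] (4,5)
    t=4.6380 [y] (4,6) — stop
  → r_1 = 4.6380
beam 2: φ=0°, α=165°
  cosα=-0.9659 sinα=0.2588 | (3,1) | tMaxX 0.3313 tMaxY 1.8546 | tΔX 1.0353 tΔY 3.8637
    t=0.3313 [x] (2,1)
    t=1.3666 [x] (1,1)
    t=1.8546 [y] (1,2)
    t=2.4018 [x] (0,2) — stop
  → r_2 = 2.4018
beam 3: φ=90°, α=255°
  cosα=-0.2588 sinα=-0.9659 | (3,1) | tMaxX 1.2364 tMaxY 0.5383 | tΔX 3.8637 tΔY 1.0353
    t=0.5383 [y] (3,0) — stop
  → r_3 = 0.5383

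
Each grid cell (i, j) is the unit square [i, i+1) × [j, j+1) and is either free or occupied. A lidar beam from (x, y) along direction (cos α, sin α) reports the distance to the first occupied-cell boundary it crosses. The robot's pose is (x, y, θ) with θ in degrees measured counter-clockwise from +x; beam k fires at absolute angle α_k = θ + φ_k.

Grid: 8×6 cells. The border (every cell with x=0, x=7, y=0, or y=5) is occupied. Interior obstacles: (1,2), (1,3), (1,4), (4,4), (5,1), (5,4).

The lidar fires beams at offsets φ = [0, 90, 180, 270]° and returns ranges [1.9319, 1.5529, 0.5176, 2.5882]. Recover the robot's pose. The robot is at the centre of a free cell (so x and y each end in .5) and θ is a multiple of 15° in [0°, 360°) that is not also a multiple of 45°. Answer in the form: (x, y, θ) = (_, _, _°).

(x, y, θ) = (2.5, 3.5, 15°)

Candidates: 18 free-cell centres × 16 headings = 288 poses. Raycast each; keep the one whose scan matches to 4 dp.
  (3.5, 3.5, 195°): beam 1 = 1.5529 ≠ 1.9319 ✗
  (6.5, 2.5, 255°): beam 1 = 1.5529 ≠ 1.9319 ✗
  (2.5, 4.5, 330°): beam 1 = 5.1962 ≠ 1.9319 ✗
  (4.5, 3.5, 60°): beam 1 = 0.5774 ≠ 1.9319 ✗
  (6.5, 2.5, 150°): beam 1 = 5.0000 ≠ 1.9319 ✗
  …
  (2.5, 3.5, 15°): r_1=1.9319, r_2=1.5529, r_3=0.5176, r_4=2.5882 — all match ✓
No second candidate reproduces the full scan.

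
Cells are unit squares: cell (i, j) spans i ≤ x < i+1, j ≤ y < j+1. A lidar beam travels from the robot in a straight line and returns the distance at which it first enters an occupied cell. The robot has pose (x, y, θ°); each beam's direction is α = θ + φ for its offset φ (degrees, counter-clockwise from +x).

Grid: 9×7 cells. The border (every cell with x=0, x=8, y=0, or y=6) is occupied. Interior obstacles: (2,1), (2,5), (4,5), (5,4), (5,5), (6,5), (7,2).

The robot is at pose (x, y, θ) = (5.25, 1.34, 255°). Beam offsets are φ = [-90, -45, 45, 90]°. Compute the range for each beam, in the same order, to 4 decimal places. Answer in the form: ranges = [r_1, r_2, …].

ranges = [2.3294, 0.6800, 0.3926, 1.3137]

beam 1: φ=-90°, α=165°
  cosα=-0.9659 sinα=0.2588 | (5,1) | tMaxX 0.2588 tMaxY 2.5500 | tΔX 1.0353 tΔY 3.8637
    t=0.2588 [x] (4,1)
    t=1.2941 [x] (3,1)
    t=2.3294 [x] (2,1) — stop
  → r_1 = 2.3294
beam 2: φ=-45°, α=210°
  cosα=-0.8660 sinα=-0.5000 | (5,1) | tMaxX 0.2887 tMaxY 0.6800 | tΔX 1.1547 tΔY 2.0000
    t=0.2887 [x] (4,1)
    t=0.6800 [y] (4,0) — stop
  → r_2 = 0.6800
beam 3: φ=45°, α=300°
  cosα=0.5000 sinα=-0.8660 | (5,1) | tMaxX 1.5000 tMaxY 0.3926 | tΔX 2.0000 tΔY 1.1547
    t=0.3926 [y] (5,0) — stop
  → r_3 = 0.3926
beam 4: φ=90°, α=345°
  cosα=0.9659 sinα=-0.2588 | (5,1) | tMaxX 0.7765 tMaxY 1.3137 | tΔX 1.0353 tΔY 3.8637
    t=0.7765 [x] (6,1)
    t=1.3137 [y] (6,0) — stop
  → r_4 = 1.3137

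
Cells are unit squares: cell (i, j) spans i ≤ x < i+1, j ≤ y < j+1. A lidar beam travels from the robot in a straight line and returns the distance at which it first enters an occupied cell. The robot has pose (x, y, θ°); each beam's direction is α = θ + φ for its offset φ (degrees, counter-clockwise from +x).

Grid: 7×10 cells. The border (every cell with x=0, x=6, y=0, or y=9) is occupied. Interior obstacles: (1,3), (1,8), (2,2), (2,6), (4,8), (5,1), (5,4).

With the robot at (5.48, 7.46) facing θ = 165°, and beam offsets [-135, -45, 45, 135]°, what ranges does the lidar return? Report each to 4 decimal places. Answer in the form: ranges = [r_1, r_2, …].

ranges = [0.6004, 0.9600, 2.8637, 1.0400]

beam 1: φ=-135°, α=30°
  d=(0.8660,0.5000)  start (5,7)  tX=0.6004 tY=1.0800  stride 1/|dx|=1.1547 1/|dy|=2.0000
    cross x-line → (6,7), t=0.6004 (wall)
  → r_1 = 0.6004
beam 2: φ=-45°, α=120°
  d=(-0.5000,0.8660)  start (5,7)  tX=0.9600 tY=0.6235  stride 1/|dx|=2.0000 1/|dy|=1.1547
    cross y-line → (5,8), t=0.6235
    cross x-line → (4,8), t=0.9600 (wall)
  → r_2 = 0.9600
beam 3: φ=45°, α=210°
  d=(-0.8660,-0.5000)  start (5,7)  tX=0.5543 tY=0.9200  stride 1/|dx|=1.1547 1/|dy|=2.0000
    cross x-line → (4,7), t=0.5543
    cross y-line → (4,6), t=0.9200
    cross x-line → (3,6), t=1.7090
    cross x-line → (2,6), t=2.8637 (wall)
  → r_3 = 2.8637
beam 4: φ=135°, α=300°
  d=(0.5000,-0.8660)  start (5,7)  tX=1.0400 tY=0.5312  stride 1/|dx|=2.0000 1/|dy|=1.1547
    cross y-line → (5,6), t=0.5312
    cross x-line → (6,6), t=1.0400 (wall)
  → r_4 = 1.0400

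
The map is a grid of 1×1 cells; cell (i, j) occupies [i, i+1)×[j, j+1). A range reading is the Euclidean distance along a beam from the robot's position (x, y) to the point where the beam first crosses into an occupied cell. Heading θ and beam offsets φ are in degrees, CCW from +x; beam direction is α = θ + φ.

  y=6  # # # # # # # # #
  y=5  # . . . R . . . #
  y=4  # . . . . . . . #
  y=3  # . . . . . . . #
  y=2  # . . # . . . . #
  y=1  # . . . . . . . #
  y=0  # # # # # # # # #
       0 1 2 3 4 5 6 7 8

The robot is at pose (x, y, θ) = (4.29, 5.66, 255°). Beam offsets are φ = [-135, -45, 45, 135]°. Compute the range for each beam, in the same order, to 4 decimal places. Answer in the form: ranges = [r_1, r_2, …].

ranges = [0.3926, 3.7990, 5.3809, 0.6800]

beam 1: φ=-135°, α=120°
  direction (-0.5000, 0.8660); cell (4,5); t to first gridline: x 0.5800, y 0.3926 (then +2.0000 / +1.1547)
    (4,6) via y @ 0.3926  # hit
  → r_1 = 0.3926
beam 2: φ=-45°, α=210°
  direction (-0.8660, -0.5000); cell (4,5); t to first gridline: x 0.3349, y 1.3200 (then +1.1547 / +2.0000)
    (3,5) via x @ 0.3349
    (3,4) via y @ 1.3200
    (2,4) via x @ 1.4896
    (1,4) via x @ 2.6443
    (1,3) via y @ 3.3200
    (0,3) via x @ 3.7990  # hit
  → r_2 = 3.7990
beam 3: φ=45°, α=300°
  direction (0.5000, -0.8660); cell (4,5); t to first gridline: x 1.4200, y 0.7621 (then +2.0000 / +1.1547)
    (4,4) via y @ 0.7621
    (5,4) via x @ 1.4200
    (5,3) via y @ 1.9168
    (5,2) via y @ 3.0715
    (6,2) via x @ 3.4200
    (6,1) via y @ 4.2262
    (6,0) via y @ 5.3809  # hit
  → r_3 = 5.3809
beam 4: φ=135°, α=30°
  direction (0.8660, 0.5000); cell (4,5); t to first gridline: x 0.8198, y 0.6800 (then +1.1547 / +2.0000)
    (4,6) via y @ 0.6800  # hit
  → r_4 = 0.6800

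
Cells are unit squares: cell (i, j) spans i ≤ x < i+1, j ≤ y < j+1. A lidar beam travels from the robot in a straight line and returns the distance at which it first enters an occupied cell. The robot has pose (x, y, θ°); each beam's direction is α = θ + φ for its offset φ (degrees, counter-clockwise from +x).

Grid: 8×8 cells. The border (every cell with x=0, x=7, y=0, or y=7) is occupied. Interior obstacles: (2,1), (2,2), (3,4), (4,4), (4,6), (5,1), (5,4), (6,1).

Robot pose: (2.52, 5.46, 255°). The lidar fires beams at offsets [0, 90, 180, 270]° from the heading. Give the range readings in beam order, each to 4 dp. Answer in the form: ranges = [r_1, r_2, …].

beam 1: φ=0°, α=255°
  direction (-0.2588, -0.9659); cell (2,5); t to first gridline: x 2.0091, y 0.4762 (then +3.8637 / +1.0353)
    (2,4) via y @ 0.4762
    (2,3) via y @ 1.5115
    (1,3) via x @ 2.0091
    (1,2) via y @ 2.5468
    (1,1) via y @ 3.5821
    (1,0) via y @ 4.6173  # hit
  → r_1 = 4.6173
beam 2: φ=90°, α=345°
  direction (0.9659, -0.2588); cell (2,5); t to first gridline: x 0.4969, y 1.7773 (then +1.0353 / +3.8637)
    (3,5) via x @ 0.4969
    (4,5) via x @ 1.5322
    (4,4) via y @ 1.7773  # hit
  → r_2 = 1.7773
beam 3: φ=180°, α=75°
  direction (0.2588, 0.9659); cell (2,5); t to first gridline: x 1.8546, y 0.5590 (then +3.8637 / +1.0353)
    (2,6) via y @ 0.5590
    (2,7) via y @ 1.5943  # hit
  → r_3 = 1.5943
beam 4: φ=270°, α=165°
  direction (-0.9659, 0.2588); cell (2,5); t to first gridline: x 0.5383, y 2.0864 (then +1.0353 / +3.8637)
    (1,5) via x @ 0.5383
    (0,5) via x @ 1.5736  # hit
  → r_4 = 1.5736

ranges = [4.6173, 1.7773, 1.5943, 1.5736]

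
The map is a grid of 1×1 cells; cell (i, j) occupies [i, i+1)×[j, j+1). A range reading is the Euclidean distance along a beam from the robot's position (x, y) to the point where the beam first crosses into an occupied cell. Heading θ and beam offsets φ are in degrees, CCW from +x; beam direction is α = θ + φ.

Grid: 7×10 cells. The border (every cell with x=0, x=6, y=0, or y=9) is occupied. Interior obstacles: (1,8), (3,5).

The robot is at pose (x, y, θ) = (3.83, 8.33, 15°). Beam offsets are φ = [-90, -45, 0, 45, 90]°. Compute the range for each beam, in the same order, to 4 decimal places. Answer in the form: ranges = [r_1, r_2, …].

beam 1: φ=-90°, α=285°
  d=(0.2588,-0.9659)  start (3,8)  tX=0.6568 tY=0.3416  stride 1/|dx|=3.8637 1/|dy|=1.0353
    cross y-line → (3,7), t=0.3416
    cross x-line → (4,7), t=0.6568
    cross y-line → (4,6), t=1.3769
    cross y-line → (4,5), t=2.4122
    cross y-line → (4,4), t=3.4475
    cross y-line → (4,3), t=4.4827
    cross x-line → (5,3), t=4.5205
    cross y-line → (5,2), t=5.5180
    cross y-line → (5,1), t=6.5533
    cross y-line → (5,0), t=7.5886 (wall)
  → r_1 = 7.5886
beam 2: φ=-45°, α=330°
  d=(0.8660,-0.5000)  start (3,8)  tX=0.1963 tY=0.6600  stride 1/|dx|=1.1547 1/|dy|=2.0000
    cross x-line → (4,8), t=0.1963
    cross y-line → (4,7), t=0.6600
    cross x-line → (5,7), t=1.3510
    cross x-line → (6,7), t=2.5057 (wall)
  → r_2 = 2.5057
beam 3: φ=0°, α=15°
  d=(0.9659,0.2588)  start (3,8)  tX=0.1760 tY=2.5887  stride 1/|dx|=1.0353 1/|dy|=3.8637
    cross x-line → (4,8), t=0.1760
    cross x-line → (5,8), t=1.2113
    cross x-line → (6,8), t=2.2465 (wall)
  → r_3 = 2.2465
beam 4: φ=45°, α=60°
  d=(0.5000,0.8660)  start (3,8)  tX=0.3400 tY=0.7736  stride 1/|dx|=2.0000 1/|dy|=1.1547
    cross x-line → (4,8), t=0.3400
    cross y-line → (4,9), t=0.7736 (wall)
  → r_4 = 0.7736
beam 5: φ=90°, α=105°
  d=(-0.2588,0.9659)  start (3,8)  tX=3.2069 tY=0.6936  stride 1/|dx|=3.8637 1/|dy|=1.0353
    cross y-line → (3,9), t=0.6936 (wall)
  → r_5 = 0.6936

ranges = [7.5886, 2.5057, 2.2465, 0.7736, 0.6936]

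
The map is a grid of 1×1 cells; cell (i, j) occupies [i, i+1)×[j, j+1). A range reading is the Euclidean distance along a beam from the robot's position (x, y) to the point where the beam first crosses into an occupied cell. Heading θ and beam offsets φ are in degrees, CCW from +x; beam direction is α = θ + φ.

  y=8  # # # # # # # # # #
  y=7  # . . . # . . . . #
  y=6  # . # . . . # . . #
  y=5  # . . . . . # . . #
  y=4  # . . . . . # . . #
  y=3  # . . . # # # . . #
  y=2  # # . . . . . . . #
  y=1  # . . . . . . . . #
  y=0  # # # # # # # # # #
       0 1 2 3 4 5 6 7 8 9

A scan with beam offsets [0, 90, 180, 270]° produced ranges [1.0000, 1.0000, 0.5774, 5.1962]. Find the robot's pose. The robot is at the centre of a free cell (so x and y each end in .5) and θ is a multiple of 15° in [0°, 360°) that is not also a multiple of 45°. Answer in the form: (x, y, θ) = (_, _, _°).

Enumerate (i+0.5, j+0.5, θ) over the 47 free cells and 16 admissible headings. For each, cast all 4 beams and compare to the given ranges.
  (5.5, 2.5, 15°): beam 1 = 3.6235 ≠ 1.0000 ✗
  (7.5, 2.5, 285°): beam 1 = 1.5529 ≠ 1.0000 ✗
  (7.5, 2.5, 75°): beam 1 = 5.6940 ≠ 1.0000 ✗
  (8.5, 4.5, 240°): beam 1 = 4.0415 ≠ 1.0000 ✗
  …
  (1.5, 5.5, 30°): r_1=1.0000, r_2=1.0000, r_3=0.5774, r_4=5.1962 — all match ✓
No second candidate reproduces the full scan.

(x, y, θ) = (1.5, 5.5, 30°)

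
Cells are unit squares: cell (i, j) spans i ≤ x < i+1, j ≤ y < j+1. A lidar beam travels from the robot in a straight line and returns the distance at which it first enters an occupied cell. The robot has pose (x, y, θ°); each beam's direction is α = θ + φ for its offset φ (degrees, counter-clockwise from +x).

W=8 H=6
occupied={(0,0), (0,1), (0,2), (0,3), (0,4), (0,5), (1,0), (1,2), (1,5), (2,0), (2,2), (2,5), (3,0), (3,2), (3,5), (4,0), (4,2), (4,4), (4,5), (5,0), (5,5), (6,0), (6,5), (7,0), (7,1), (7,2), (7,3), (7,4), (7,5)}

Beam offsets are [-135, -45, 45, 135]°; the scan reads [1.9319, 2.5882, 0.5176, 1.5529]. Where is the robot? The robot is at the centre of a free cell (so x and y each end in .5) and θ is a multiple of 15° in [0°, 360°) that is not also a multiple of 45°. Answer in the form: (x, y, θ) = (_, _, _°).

(x, y, θ) = (6.5, 3.5, 300°)

Candidates: 19 free-cell centres × 16 headings = 304 poses. Raycast each; keep the one whose scan matches to 4 dp.
  (3.5, 3.5, 60°): beam 1 = 0.5176 ≠ 1.9319 ✗
  (2.5, 3.5, 255°): beam 1 = 1.7321 ≠ 1.9319 ✗
  (5.5, 2.5, 60°): beam 1 = 1.5529 ≠ 1.9319 ✗
  (4.5, 3.5, 60°): beam 1 = 0.5176 ≠ 1.9319 ✗
  …
  (6.5, 3.5, 300°): r_1=1.9319, r_2=2.5882, r_3=0.5176, r_4=1.5529 — all match ✓
Unique over the lattice → pose = (6.5, 3.5, 300°).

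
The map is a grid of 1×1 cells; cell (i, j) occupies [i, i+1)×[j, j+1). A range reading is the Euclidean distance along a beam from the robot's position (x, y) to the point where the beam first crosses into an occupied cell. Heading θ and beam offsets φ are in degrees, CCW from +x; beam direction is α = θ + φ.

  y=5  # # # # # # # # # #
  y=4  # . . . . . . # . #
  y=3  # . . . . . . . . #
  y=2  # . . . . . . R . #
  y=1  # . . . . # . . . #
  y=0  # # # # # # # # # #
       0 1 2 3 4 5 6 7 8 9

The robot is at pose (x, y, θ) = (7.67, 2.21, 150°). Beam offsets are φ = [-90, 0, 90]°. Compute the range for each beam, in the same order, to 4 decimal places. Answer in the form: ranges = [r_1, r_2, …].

ranges = [2.6600, 5.5800, 1.3972]

beam 1: φ=-90°, α=60°
  dir = (cos 60°, sin 60°) = (0.5000, 0.8660); from cell (7,2)
  next x-line at t=0.6600, next y-line at t=0.9122; Δt_x=2.0000, Δt_y=1.1547
    x: enter (8,2) at t=0.6600
    y: enter (8,3) at t=0.9122
    y: enter (8,4) at t=2.0669
    x: enter (9,4) at t=2.6600 ← occupied
  → r_1 = 2.6600
beam 2: φ=0°, α=150°
  dir = (cos 150°, sin 150°) = (-0.8660, 0.5000); from cell (7,2)
  next x-line at t=0.7736, next y-line at t=1.5800; Δt_x=1.1547, Δt_y=2.0000
    x: enter (6,2) at t=0.7736
    y: enter (6,3) at t=1.5800
    x: enter (5,3) at t=1.9283
    x: enter (4,3) at t=3.0831
    y: enter (4,4) at t=3.5800
    x: enter (3,4) at t=4.2378
    x: enter (2,4) at t=5.3925
    y: enter (2,5) at t=5.5800 ← occupied
  → r_2 = 5.5800
beam 3: φ=90°, α=240°
  dir = (cos 240°, sin 240°) = (-0.5000, -0.8660); from cell (7,2)
  next x-line at t=1.3400, next y-line at t=0.2425; Δt_x=2.0000, Δt_y=1.1547
    y: enter (7,1) at t=0.2425
    x: enter (6,1) at t=1.3400
    y: enter (6,0) at t=1.3972 ← occupied
  → r_3 = 1.3972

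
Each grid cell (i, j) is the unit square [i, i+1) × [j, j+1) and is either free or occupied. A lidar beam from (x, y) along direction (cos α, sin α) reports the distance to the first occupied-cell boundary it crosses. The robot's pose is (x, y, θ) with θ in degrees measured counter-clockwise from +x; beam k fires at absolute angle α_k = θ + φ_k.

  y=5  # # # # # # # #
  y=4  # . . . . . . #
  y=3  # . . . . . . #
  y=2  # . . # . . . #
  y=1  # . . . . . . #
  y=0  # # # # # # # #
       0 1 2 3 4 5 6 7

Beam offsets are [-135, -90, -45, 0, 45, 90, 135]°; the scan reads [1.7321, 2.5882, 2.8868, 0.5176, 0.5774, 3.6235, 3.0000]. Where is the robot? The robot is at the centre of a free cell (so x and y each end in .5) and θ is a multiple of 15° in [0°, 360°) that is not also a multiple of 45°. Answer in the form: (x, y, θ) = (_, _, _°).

(x, y, θ) = (3.5, 3.5, 255°)

Enumerate (i+0.5, j+0.5, θ) over the 23 free cells and 16 admissible headings. For each, cast all 7 beams and compare to the given ranges.
  (1.5, 3.5, 210°): beam 1 = 1.5529 ≠ 1.7321 ✗
  (1.5, 2.5, 255°): beam 1 = 1.0000 ≠ 1.7321 ✗
  (4.5, 2.5, 30°): beam 1 = 1.5529 ≠ 1.7321 ✗
  …
  (3.5, 3.5, 255°): r_1=1.7321, r_2=2.5882, r_3=2.8868, r_4=0.5176, r_5=0.5774, r_6=3.6235, r_7=3.0000 — all match ✓
Unique over the lattice → pose = (3.5, 3.5, 255°).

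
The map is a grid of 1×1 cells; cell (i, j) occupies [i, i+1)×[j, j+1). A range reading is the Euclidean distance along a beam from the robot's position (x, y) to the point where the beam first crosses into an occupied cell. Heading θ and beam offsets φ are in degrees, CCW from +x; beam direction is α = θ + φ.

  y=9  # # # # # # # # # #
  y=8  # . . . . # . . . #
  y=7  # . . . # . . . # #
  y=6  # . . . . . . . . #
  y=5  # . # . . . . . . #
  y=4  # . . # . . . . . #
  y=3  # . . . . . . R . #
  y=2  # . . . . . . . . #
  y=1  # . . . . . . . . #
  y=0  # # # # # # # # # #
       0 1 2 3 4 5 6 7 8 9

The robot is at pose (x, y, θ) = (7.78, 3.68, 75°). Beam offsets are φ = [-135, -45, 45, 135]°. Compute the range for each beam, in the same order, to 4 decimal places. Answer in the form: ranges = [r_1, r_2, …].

ranges = [2.4400, 1.4087, 4.9883, 5.3600]

beam 1: φ=-135°, α=300°
  direction (0.5000, -0.8660); cell (7,3); t to first gridline: x 0.4400, y 0.7852 (then +2.0000 / +1.1547)
    (8,3) via x @ 0.4400
    (8,2) via y @ 0.7852
    (8,1) via y @ 1.9399
    (9,1) via x @ 2.4400  # hit
  → r_1 = 2.4400
beam 2: φ=-45°, α=30°
  direction (0.8660, 0.5000); cell (7,3); t to first gridline: x 0.2540, y 0.6400 (then +1.1547 / +2.0000)
    (8,3) via x @ 0.2540
    (8,4) via y @ 0.6400
    (9,4) via x @ 1.4087  # hit
  → r_2 = 1.4087
beam 3: φ=45°, α=120°
  direction (-0.5000, 0.8660); cell (7,3); t to first gridline: x 1.5600, y 0.3695 (then +2.0000 / +1.1547)
    (7,4) via y @ 0.3695
    (7,5) via y @ 1.5242
    (6,5) via x @ 1.5600
    (6,6) via y @ 2.6789
    (5,6) via x @ 3.5600
    (5,7) via y @ 3.8336
    (5,8) via y @ 4.9883  # hit
  → r_3 = 4.9883
beam 4: φ=135°, α=210°
  direction (-0.8660, -0.5000); cell (7,3); t to first gridline: x 0.9007, y 1.3600 (then +1.1547 / +2.0000)
    (6,3) via x @ 0.9007
    (6,2) via y @ 1.3600
    (5,2) via x @ 2.0554
    (4,2) via x @ 3.2101
    (4,1) via y @ 3.3600
    (3,1) via x @ 4.3648
    (3,0) via y @ 5.3600  # hit
  → r_4 = 5.3600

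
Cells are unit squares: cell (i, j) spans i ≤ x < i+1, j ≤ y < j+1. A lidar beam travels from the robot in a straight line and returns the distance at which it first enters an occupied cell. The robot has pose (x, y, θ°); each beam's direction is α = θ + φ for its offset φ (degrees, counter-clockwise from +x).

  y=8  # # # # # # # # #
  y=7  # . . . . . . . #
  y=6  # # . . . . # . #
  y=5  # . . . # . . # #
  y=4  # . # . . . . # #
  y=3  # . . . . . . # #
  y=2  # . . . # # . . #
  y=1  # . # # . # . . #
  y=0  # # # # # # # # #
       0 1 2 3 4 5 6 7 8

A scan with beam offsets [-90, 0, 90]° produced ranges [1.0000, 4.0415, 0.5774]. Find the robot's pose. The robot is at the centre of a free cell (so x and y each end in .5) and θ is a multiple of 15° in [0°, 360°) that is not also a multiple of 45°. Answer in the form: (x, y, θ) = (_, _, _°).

(x, y, θ) = (3.5, 4.5, 120°)

Enumerate (i+0.5, j+0.5, θ) over the 37 free cells and 16 admissible headings. For each, cast all 3 beams and compare to the given ranges.
  (4.5, 3.5, 285°): beam 1 = 3.6235 ≠ 1.0000 ✗
  (6.5, 1.5, 210°): beam 2 = 0.5774 ≠ 4.0415 ✗
  (6.5, 1.5, 345°): beam 1 = 0.5176 ≠ 1.0000 ✗
  (5.5, 4.5, 150°): beam 1 = 1.7321 ≠ 1.0000 ✗
  (4.5, 4.5, 330°): beam 1 = 2.8868 ≠ 1.0000 ✗
  …
  (3.5, 4.5, 120°): r_1=1.0000, r_2=4.0415, r_3=0.5774 — all match ✓
Unique over the lattice → pose = (3.5, 4.5, 120°).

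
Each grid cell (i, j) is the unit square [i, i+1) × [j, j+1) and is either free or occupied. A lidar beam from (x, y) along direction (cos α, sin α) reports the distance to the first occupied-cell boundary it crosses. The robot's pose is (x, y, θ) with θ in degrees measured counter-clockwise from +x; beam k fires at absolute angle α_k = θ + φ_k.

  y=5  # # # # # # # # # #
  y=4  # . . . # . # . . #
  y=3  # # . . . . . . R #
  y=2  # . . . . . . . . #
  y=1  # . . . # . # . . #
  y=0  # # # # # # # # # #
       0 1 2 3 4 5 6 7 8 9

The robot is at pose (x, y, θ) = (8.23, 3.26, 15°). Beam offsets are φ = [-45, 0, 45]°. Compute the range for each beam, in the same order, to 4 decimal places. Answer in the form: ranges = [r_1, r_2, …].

beam 1: φ=-45°, α=330°
  d=(0.8660,-0.5000)  start (8,3)  tX=0.8891 tY=0.5200  stride 1/|dx|=1.1547 1/|dy|=2.0000
    cross y-line → (8,2), t=0.5200
    cross x-line → (9,2), t=0.8891 (wall)
  → r_1 = 0.8891
beam 2: φ=0°, α=15°
  d=(0.9659,0.2588)  start (8,3)  tX=0.7972 tY=2.8591  stride 1/|dx|=1.0353 1/|dy|=3.8637
    cross x-line → (9,3), t=0.7972 (wall)
  → r_2 = 0.7972
beam 3: φ=45°, α=60°
  d=(0.5000,0.8660)  start (8,3)  tX=1.5400 tY=0.8545  stride 1/|dx|=2.0000 1/|dy|=1.1547
    cross y-line → (8,4), t=0.8545
    cross x-line → (9,4), t=1.5400 (wall)
  → r_3 = 1.5400

ranges = [0.8891, 0.7972, 1.5400]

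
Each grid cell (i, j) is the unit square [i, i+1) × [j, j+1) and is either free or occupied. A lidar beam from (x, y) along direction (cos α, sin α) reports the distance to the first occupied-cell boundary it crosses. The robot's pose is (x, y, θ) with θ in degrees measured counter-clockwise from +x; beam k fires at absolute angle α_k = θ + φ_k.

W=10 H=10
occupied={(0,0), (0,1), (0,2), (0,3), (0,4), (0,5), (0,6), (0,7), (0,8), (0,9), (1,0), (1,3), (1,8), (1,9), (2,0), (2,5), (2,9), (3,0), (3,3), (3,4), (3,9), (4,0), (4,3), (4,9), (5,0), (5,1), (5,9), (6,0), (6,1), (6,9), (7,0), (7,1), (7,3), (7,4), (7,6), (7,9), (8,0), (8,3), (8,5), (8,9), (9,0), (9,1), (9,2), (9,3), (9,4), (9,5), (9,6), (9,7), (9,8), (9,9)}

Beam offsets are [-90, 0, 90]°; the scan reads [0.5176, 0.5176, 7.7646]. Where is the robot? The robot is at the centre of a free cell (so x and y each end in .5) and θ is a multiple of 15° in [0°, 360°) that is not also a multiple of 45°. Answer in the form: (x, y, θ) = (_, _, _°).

The pose lattice has 50·16 = 800 candidates. Test each by forward raycasting.
  (2.5, 2.5, 210°): beam 1 = 1.0000 ≠ 0.5176 ✗
  (8.5, 8.5, 195°): beam 2 = 7.7646 ≠ 0.5176 ✗
  (6.5, 3.5, 195°): beam 1 = 5.6940 ≠ 0.5176 ✗
  …
  (8.5, 8.5, 105°): r_1=0.5176, r_2=0.5176, r_3=7.7646 — all match ✓
No second candidate reproduces the full scan.

(x, y, θ) = (8.5, 8.5, 105°)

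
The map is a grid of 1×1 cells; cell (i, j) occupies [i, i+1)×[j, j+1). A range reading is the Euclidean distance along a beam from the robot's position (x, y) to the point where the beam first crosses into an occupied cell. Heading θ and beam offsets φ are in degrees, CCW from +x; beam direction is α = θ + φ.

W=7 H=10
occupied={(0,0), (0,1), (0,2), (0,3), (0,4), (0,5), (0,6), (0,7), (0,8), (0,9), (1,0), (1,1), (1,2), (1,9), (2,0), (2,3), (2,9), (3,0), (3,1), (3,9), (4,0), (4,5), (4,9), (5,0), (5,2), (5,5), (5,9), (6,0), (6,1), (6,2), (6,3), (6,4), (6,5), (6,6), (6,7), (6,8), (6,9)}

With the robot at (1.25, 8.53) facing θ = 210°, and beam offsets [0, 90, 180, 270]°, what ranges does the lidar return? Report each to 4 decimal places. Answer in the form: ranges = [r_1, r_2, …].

beam 1: φ=0°, α=210°
  dir = (cos 210°, sin 210°) = (-0.8660, -0.5000); from cell (1,8)
  next x-line at t=0.2887, next y-line at t=1.0600; Δt_x=1.1547, Δt_y=2.0000
    x: enter (0,8) at t=0.2887 ← occupied
  → r_1 = 0.2887
beam 2: φ=90°, α=300°
  dir = (cos 300°, sin 300°) = (0.5000, -0.8660); from cell (1,8)
  next x-line at t=1.5000, next y-line at t=0.6120; Δt_x=2.0000, Δt_y=1.1547
    y: enter (1,7) at t=0.6120
    x: enter (2,7) at t=1.5000
    y: enter (2,6) at t=1.7667
    y: enter (2,5) at t=2.9214
    x: enter (3,5) at t=3.5000
    y: enter (3,4) at t=4.0761
    y: enter (3,3) at t=5.2308
    x: enter (4,3) at t=5.5000
    y: enter (4,2) at t=6.3855
    x: enter (5,2) at t=7.5000 ← occupied
  → r_2 = 7.5000
beam 3: φ=180°, α=30°
  dir = (cos 30°, sin 30°) = (0.8660, 0.5000); from cell (1,8)
  next x-line at t=0.8660, next y-line at t=0.9400; Δt_x=1.1547, Δt_y=2.0000
    x: enter (2,8) at t=0.8660
    y: enter (2,9) at t=0.9400 ← occupied
  → r_3 = 0.9400
beam 4: φ=270°, α=120°
  dir = (cos 120°, sin 120°) = (-0.5000, 0.8660); from cell (1,8)
  next x-line at t=0.5000, next y-line at t=0.5427; Δt_x=2.0000, Δt_y=1.1547
    x: enter (0,8) at t=0.5000 ← occupied
  → r_4 = 0.5000

ranges = [0.2887, 7.5000, 0.9400, 0.5000]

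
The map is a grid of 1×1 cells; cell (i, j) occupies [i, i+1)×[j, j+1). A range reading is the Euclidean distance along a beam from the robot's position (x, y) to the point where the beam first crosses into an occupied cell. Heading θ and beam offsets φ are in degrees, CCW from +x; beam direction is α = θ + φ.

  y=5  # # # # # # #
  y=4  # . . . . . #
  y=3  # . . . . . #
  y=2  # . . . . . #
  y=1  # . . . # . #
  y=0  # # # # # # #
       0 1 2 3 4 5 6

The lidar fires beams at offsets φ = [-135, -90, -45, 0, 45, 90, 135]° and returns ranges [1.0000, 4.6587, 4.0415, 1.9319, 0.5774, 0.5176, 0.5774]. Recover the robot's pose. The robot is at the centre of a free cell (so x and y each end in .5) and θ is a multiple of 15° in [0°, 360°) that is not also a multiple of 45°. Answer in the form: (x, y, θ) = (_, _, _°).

(x, y, θ) = (1.5, 1.5, 105°)

Candidates: 19 free-cell centres × 16 headings = 304 poses. Raycast each; keep the one whose scan matches to 4 dp.
  (1.5, 3.5, 330°): beam 1 = 0.5176 ≠ 1.0000 ✗
  (3.5, 1.5, 195°): beam 1 = 4.0415 ≠ 1.0000 ✗
  (4.5, 4.5, 30°): beam 1 = 3.6235 ≠ 1.0000 ✗
  (2.5, 3.5, 120°): beam 1 = 3.6235 ≠ 1.0000 ✗
  …
  (1.5, 1.5, 105°): r_1=1.0000, r_2=4.6587, r_3=4.0415, r_4=1.9319, r_5=0.5774, r_6=0.5176, r_7=0.5774 — all match ✓
No second candidate reproduces the full scan.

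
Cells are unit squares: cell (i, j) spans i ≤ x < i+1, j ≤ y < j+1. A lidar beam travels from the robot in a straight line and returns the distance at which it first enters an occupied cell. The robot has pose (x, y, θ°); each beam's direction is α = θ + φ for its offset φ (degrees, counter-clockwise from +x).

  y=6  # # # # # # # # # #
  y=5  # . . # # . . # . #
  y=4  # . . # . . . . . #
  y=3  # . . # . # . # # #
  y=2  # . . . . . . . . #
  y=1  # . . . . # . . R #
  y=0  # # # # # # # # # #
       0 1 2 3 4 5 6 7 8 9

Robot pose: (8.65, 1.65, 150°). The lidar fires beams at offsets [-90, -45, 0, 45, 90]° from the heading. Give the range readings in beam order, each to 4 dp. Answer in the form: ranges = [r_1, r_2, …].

beam 1: φ=-90°, α=60°
  dir = (cos 60°, sin 60°) = (0.5000, 0.8660); from cell (8,1)
  next x-line at t=0.7000, next y-line at t=0.4041; Δt_x=2.0000, Δt_y=1.1547
    y: enter (8,2) at t=0.4041
    x: enter (9,2) at t=0.7000 ← occupied
  → r_1 = 0.7000
beam 2: φ=-45°, α=105°
  dir = (cos 105°, sin 105°) = (-0.2588, 0.9659); from cell (8,1)
  next x-line at t=2.5114, next y-line at t=0.3623; Δt_x=3.8637, Δt_y=1.0353
    y: enter (8,2) at t=0.3623
    y: enter (8,3) at t=1.3976 ← occupied
  → r_2 = 1.3976
beam 3: φ=0°, α=150°
  dir = (cos 150°, sin 150°) = (-0.8660, 0.5000); from cell (8,1)
  next x-line at t=0.7506, next y-line at t=0.7000; Δt_x=1.1547, Δt_y=2.0000
    y: enter (8,2) at t=0.7000
    x: enter (7,2) at t=0.7506
    x: enter (6,2) at t=1.9053
    y: enter (6,3) at t=2.7000
    x: enter (5,3) at t=3.0600 ← occupied
  → r_3 = 3.0600
beam 4: φ=45°, α=195°
  dir = (cos 195°, sin 195°) = (-0.9659, -0.2588); from cell (8,1)
  next x-line at t=0.6729, next y-line at t=2.5114; Δt_x=1.0353, Δt_y=3.8637
    x: enter (7,1) at t=0.6729
    x: enter (6,1) at t=1.7082
    y: enter (6,0) at t=2.5114 ← occupied
  → r_4 = 2.5114
beam 5: φ=90°, α=240°
  dir = (cos 240°, sin 240°) = (-0.5000, -0.8660); from cell (8,1)
  next x-line at t=1.3000, next y-line at t=0.7506; Δt_x=2.0000, Δt_y=1.1547
    y: enter (8,0) at t=0.7506 ← occupied
  → r_5 = 0.7506

ranges = [0.7000, 1.3976, 3.0600, 2.5114, 0.7506]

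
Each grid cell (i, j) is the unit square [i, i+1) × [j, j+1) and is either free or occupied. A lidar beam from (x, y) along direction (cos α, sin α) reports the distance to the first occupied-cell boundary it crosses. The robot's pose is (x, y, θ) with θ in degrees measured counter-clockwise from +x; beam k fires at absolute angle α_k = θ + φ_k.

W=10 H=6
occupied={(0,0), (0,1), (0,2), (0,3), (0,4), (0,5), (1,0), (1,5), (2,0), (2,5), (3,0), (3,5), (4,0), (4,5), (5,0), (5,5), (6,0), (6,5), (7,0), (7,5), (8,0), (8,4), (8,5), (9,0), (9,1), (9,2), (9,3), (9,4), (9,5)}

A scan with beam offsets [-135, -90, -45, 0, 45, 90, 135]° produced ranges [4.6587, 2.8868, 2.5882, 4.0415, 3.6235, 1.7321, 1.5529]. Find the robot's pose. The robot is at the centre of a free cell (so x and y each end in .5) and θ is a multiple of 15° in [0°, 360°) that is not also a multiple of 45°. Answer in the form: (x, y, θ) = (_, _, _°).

(x, y, θ) = (4.5, 2.5, 150°)

The pose lattice has 31·16 = 496 candidates. Test each by forward raycasting.
  (5.5, 3.5, 75°): beam 1 = 2.8868 ≠ 4.6587 ✗
  (6.5, 1.5, 345°): beam 1 = 1.0000 ≠ 4.6587 ✗
  (4.5, 4.5, 255°): beam 1 = 0.5774 ≠ 4.6587 ✗
  (6.5, 3.5, 300°): beam 1 = 5.6940 ≠ 4.6587 ✗
  …
  (4.5, 2.5, 150°): r_1=4.6587, r_2=2.8868, r_3=2.5882, r_4=4.0415, r_5=3.6235, r_6=1.7321, r_7=1.5529 — all match ✓
Unique over the lattice → pose = (4.5, 2.5, 150°).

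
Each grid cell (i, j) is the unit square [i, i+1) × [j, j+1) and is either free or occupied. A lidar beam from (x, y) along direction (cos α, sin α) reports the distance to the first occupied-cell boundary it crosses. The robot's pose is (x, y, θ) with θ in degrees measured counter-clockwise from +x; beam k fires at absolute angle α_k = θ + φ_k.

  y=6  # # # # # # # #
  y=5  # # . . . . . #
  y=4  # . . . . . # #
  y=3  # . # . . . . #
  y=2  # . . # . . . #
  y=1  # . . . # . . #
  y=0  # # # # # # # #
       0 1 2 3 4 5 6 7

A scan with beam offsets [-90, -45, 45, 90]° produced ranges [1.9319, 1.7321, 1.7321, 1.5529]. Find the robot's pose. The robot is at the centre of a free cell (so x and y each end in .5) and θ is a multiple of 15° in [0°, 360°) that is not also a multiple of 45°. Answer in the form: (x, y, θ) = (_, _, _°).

(x, y, θ) = (5.5, 3.5, 285°)

The pose lattice has 25·16 = 400 candidates. Test each by forward raycasting.
  (3.5, 3.5, 210°): beam 1 = 2.8868 ≠ 1.9319 ✗
  (1.5, 2.5, 300°): beam 1 = 0.5774 ≠ 1.9319 ✗
  (5.5, 1.5, 15°): beam 1 = 0.5176 ≠ 1.9319 ✗
  …
  (5.5, 3.5, 285°): r_1=1.9319, r_2=1.7321, r_3=1.7321, r_4=1.5529 — all match ✓
Unique over the lattice → pose = (5.5, 3.5, 285°).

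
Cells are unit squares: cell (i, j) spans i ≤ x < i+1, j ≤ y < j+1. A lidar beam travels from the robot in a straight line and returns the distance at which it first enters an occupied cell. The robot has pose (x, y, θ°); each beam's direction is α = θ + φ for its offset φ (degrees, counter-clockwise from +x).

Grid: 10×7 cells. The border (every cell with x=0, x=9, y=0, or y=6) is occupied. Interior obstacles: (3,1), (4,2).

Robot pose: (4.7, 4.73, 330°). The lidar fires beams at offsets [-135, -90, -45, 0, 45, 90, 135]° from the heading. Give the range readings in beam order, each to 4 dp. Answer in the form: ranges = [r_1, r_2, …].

beam 1: φ=-135°, α=195°
  d=(-0.9659,-0.2588)  start (4,4)  tX=0.7247 tY=2.8205  stride 1/|dx|=1.0353 1/|dy|=3.8637
    cross x-line → (3,4), t=0.7247
    cross x-line → (2,4), t=1.7600
    cross x-line → (1,4), t=2.7952
    cross y-line → (1,3), t=2.8205
    cross x-line → (0,3), t=3.8305 (wall)
  → r_1 = 3.8305
beam 2: φ=-90°, α=240°
  d=(-0.5000,-0.8660)  start (4,4)  tX=1.4000 tY=0.8429  stride 1/|dx|=2.0000 1/|dy|=1.1547
    cross y-line → (4,3), t=0.8429
    cross x-line → (3,3), t=1.4000
    cross y-line → (3,2), t=1.9976
    cross y-line → (3,1), t=3.1523 (wall)
  → r_2 = 3.1523
beam 3: φ=-45°, α=285°
  d=(0.2588,-0.9659)  start (4,4)  tX=1.1591 tY=0.7558  stride 1/|dx|=3.8637 1/|dy|=1.0353
    cross y-line → (4,3), t=0.7558
    cross x-line → (5,3), t=1.1591
    cross y-line → (5,2), t=1.7910
    cross y-line → (5,1), t=2.8263
    cross y-line → (5,0), t=3.8616 (wall)
  → r_3 = 3.8616
beam 4: φ=0°, α=330°
  d=(0.8660,-0.5000)  start (4,4)  tX=0.3464 tY=1.4600  stride 1/|dx|=1.1547 1/|dy|=2.0000
    cross x-line → (5,4), t=0.3464
    cross y-line → (5,3), t=1.4600
    cross x-line → (6,3), t=1.5011
    cross x-line → (7,3), t=2.6558
    cross y-line → (7,2), t=3.4600
    cross x-line → (8,2), t=3.8105
    cross x-line → (9,2), t=4.9652 (wall)
  → r_4 = 4.9652
beam 5: φ=45°, α=15°
  d=(0.9659,0.2588)  start (4,4)  tX=0.3106 tY=1.0432  stride 1/|dx|=1.0353 1/|dy|=3.8637
    cross x-line → (5,4), t=0.3106
    cross y-line → (5,5), t=1.0432
    cross x-line → (6,5), t=1.3459
    cross x-line → (7,5), t=2.3811
    cross x-line → (8,5), t=3.4164
    cross x-line → (9,5), t=4.4517 (wall)
  → r_5 = 4.4517
beam 6: φ=90°, α=60°
  d=(0.5000,0.8660)  start (4,4)  tX=0.6000 tY=0.3118  stride 1/|dx|=2.0000 1/|dy|=1.1547
    cross y-line → (4,5), t=0.3118
    cross x-line → (5,5), t=0.6000
    cross y-line → (5,6), t=1.4665 (wall)
  → r_6 = 1.4665
beam 7: φ=135°, α=105°
  d=(-0.2588,0.9659)  start (4,4)  tX=2.7046 tY=0.2795  stride 1/|dx|=3.8637 1/|dy|=1.0353
    cross y-line → (4,5), t=0.2795
    cross y-line → (4,6), t=1.3148 (wall)
  → r_7 = 1.3148

ranges = [3.8305, 3.1523, 3.8616, 4.9652, 4.4517, 1.4665, 1.3148]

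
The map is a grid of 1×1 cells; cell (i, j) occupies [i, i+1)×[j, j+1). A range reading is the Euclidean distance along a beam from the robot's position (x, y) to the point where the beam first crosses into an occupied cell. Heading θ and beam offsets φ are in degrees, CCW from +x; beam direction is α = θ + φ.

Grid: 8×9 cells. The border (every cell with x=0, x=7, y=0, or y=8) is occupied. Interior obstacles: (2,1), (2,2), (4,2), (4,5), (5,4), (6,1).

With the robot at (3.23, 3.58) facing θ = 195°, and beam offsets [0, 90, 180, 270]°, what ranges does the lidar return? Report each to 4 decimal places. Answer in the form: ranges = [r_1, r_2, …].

ranges = [2.3087, 2.6710, 1.8324, 4.5759]

beam 1: φ=0°, α=195°
  direction (-0.9659, -0.2588); cell (3,3); t to first gridline: x 0.2381, y 2.2409 (then +1.0353 / +3.8637)
    (2,3) via x @ 0.2381
    (1,3) via x @ 1.2734
    (1,2) via y @ 2.2409
    (0,2) via x @ 2.3087  # hit
  → r_1 = 2.3087
beam 2: φ=90°, α=285°
  direction (0.2588, -0.9659); cell (3,3); t to first gridline: x 2.9751, y 0.6005 (then +3.8637 / +1.0353)
    (3,2) via y @ 0.6005
    (3,1) via y @ 1.6357
    (3,0) via y @ 2.6710  # hit
  → r_2 = 2.6710
beam 3: φ=180°, α=15°
  direction (0.9659, 0.2588); cell (3,3); t to first gridline: x 0.7972, y 1.6228 (then +1.0353 / +3.8637)
    (4,3) via x @ 0.7972
    (4,4) via y @ 1.6228
    (5,4) via x @ 1.8324  # hit
  → r_3 = 1.8324
beam 4: φ=270°, α=105°
  direction (-0.2588, 0.9659); cell (3,3); t to first gridline: x 0.8887, y 0.4348 (then +3.8637 / +1.0353)
    (3,4) via y @ 0.4348
    (2,4) via x @ 0.8887
    (2,5) via y @ 1.4701
    (2,6) via y @ 2.5054
    (2,7) via y @ 3.5406
    (2,8) via y @ 4.5759  # hit
  → r_4 = 4.5759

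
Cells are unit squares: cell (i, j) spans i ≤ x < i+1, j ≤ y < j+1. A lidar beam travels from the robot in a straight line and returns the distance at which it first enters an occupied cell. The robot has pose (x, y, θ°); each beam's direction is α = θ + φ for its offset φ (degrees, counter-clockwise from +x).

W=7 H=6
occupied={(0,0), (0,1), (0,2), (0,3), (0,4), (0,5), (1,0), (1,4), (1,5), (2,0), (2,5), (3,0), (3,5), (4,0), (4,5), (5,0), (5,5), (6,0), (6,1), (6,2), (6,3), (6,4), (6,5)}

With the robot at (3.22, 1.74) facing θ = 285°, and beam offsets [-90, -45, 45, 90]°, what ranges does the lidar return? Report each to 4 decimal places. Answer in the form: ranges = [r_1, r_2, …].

beam 1: φ=-90°, α=195°
  d=(-0.9659,-0.2588)  start (3,1)  tX=0.2278 tY=2.8591  stride 1/|dx|=1.0353 1/|dy|=3.8637
    cross x-line → (2,1), t=0.2278
    cross x-line → (1,1), t=1.2630
    cross x-line → (0,1), t=2.2983 (wall)
  → r_1 = 2.2983
beam 2: φ=-45°, α=240°
  d=(-0.5000,-0.8660)  start (3,1)  tX=0.4400 tY=0.8545  stride 1/|dx|=2.0000 1/|dy|=1.1547
    cross x-line → (2,1), t=0.4400
    cross y-line → (2,0), t=0.8545 (wall)
  → r_2 = 0.8545
beam 3: φ=45°, α=330°
  d=(0.8660,-0.5000)  start (3,1)  tX=0.9007 tY=1.4800  stride 1/|dx|=1.1547 1/|dy|=2.0000
    cross x-line → (4,1), t=0.9007
    cross y-line → (4,0), t=1.4800 (wall)
  → r_3 = 1.4800
beam 4: φ=90°, α=15°
  d=(0.9659,0.2588)  start (3,1)  tX=0.8075 tY=1.0046  stride 1/|dx|=1.0353 1/|dy|=3.8637
    cross x-line → (4,1), t=0.8075
    cross y-line → (4,2), t=1.0046
    cross x-line → (5,2), t=1.8428
    cross x-line → (6,2), t=2.8781 (wall)
  → r_4 = 2.8781

ranges = [2.2983, 0.8545, 1.4800, 2.8781]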